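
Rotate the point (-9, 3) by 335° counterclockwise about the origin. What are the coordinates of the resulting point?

Rotation matrix for 335°: [[cos 335°, -sin 335°], [sin 335°, cos 335°]] ≈ [[0.906308, 0.422618], [-0.422618, 0.906308]]
[[0.906308, 0.422618], [-0.422618, 0.906308]] × [-9, 3]ᵀ ≈ [-6.8889, 6.5225]ᵀ
Result: (-6.8889, 6.5225)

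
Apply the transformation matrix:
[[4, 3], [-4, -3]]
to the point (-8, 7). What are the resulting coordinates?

Matrix multiplication:
[[4, 3], [-4, -3]] × [-8, 7]ᵀ
= [(4)(-8) + (3)(7), (-4)(-8) + (-3)(7)]ᵀ
= [-11, 11]ᵀ
Result: (-11, 11)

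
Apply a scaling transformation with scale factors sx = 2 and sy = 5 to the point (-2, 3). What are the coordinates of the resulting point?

Scaling matrix:
[[2, 0], [0, 5]]
Result: (-2 × 2, 3 × 5) = (-4, 15)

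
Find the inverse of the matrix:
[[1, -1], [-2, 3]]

For [[a,b],[c,d]], inverse = (1/det)·[[d,-b],[-c,a]]
det = (1)(3) - (-1)(-2) = 3 - 2 = 1
Inverse = [[3, 1], [2, 1]]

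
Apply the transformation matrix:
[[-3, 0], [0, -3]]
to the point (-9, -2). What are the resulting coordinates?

Matrix multiplication:
[[-3, 0], [0, -3]] × [-9, -2]ᵀ
= [(-3)(-9) + (0)(-2), (0)(-9) + (-3)(-2)]ᵀ
= [27, 6]ᵀ
Result: (27, 6)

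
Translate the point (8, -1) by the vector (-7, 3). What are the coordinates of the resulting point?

Translation by (-7, 3) (homogeneous matrix [[1, 0, -7], [0, 1, 3], [0, 0, 1]]):
x' = 8 + -7 = 1
y' = -1 + 3 = 2
Result: (1, 2)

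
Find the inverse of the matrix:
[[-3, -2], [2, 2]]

For [[a,b],[c,d]], inverse = (1/det)·[[d,-b],[-c,a]]
det = (-3)(2) - (-2)(2) = -6 - -4 = -2
Inverse = (1/-2)·[[2, 2], [-2, -3]]
= [[-1, -1], [1, 3/2]]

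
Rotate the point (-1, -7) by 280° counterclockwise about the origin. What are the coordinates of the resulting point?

Rotation matrix for 280°: [[cos 280°, -sin 280°], [sin 280°, cos 280°]] ≈ [[0.173648, 0.984808], [-0.984808, 0.173648]]
[[0.173648, 0.984808], [-0.984808, 0.173648]] × [-1, -7]ᵀ ≈ [-7.0673, -0.2307]ᵀ
Result: (-7.0673, -0.2307)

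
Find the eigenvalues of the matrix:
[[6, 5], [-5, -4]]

Characteristic equation: det(A - λI) = 0
λ² - (trace)λ + (det) = 0
trace = 6 + -4 = 2, det = (6)(-4) - (5)(-5) = 1
λ² - (2)λ + (1) = 0
λ = (2 ± √((2)² - 4·(1))) / 2 = (2 ± √0) / 2
Solving: λ = 1, 1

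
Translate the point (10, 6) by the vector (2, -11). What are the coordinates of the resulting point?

Translation by (2, -11) (homogeneous matrix [[1, 0, 2], [0, 1, -11], [0, 0, 1]]):
x' = 10 + 2 = 12
y' = 6 + -11 = -5
Result: (12, -5)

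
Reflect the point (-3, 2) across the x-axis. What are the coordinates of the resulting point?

Reflection across x-axis: (-3, 2) → (-3, -2)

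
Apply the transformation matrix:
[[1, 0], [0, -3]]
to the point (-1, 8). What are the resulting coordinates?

Matrix multiplication:
[[1, 0], [0, -3]] × [-1, 8]ᵀ
= [(1)(-1) + (0)(8), (0)(-1) + (-3)(8)]ᵀ
= [-1, -24]ᵀ
Result: (-1, -24)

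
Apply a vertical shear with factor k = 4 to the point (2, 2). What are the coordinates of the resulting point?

Shear matrix for vertical shear with factor k = 4:
[[1, 0], [4, 1]]
Result: (2, 2) → (2, 10)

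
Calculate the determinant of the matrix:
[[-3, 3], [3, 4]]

For a 2×2 matrix [[a, b], [c, d]], det = ad - bc
det = (-3)(4) - (3)(3) = -12 - 9 = -21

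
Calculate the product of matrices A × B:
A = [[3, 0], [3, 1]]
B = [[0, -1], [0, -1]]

Matrix multiplication:
C[0][0] = 3×0 + 0×0 = 0
C[0][1] = 3×-1 + 0×-1 = -3
C[1][0] = 3×0 + 1×0 = 0
C[1][1] = 3×-1 + 1×-1 = -4
Result: [[0, -3], [0, -4]]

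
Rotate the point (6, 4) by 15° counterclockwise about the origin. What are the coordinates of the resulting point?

Rotation matrix for 15°: [[cos 15°, -sin 15°], [sin 15°, cos 15°]] ≈ [[0.965926, -0.258819], [0.258819, 0.965926]]
[[0.965926, -0.258819], [0.258819, 0.965926]] × [6, 4]ᵀ ≈ [4.7603, 5.4166]ᵀ
Result: (4.7603, 5.4166)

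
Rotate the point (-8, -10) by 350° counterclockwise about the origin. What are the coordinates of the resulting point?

Rotation matrix for 350°: [[cos 350°, -sin 350°], [sin 350°, cos 350°]] ≈ [[0.984808, 0.173648], [-0.173648, 0.984808]]
[[0.984808, 0.173648], [-0.173648, 0.984808]] × [-8, -10]ᵀ ≈ [-9.6149, -8.4589]ᵀ
Result: (-9.6149, -8.4589)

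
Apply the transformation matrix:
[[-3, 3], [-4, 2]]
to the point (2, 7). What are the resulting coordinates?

Matrix multiplication:
[[-3, 3], [-4, 2]] × [2, 7]ᵀ
= [(-3)(2) + (3)(7), (-4)(2) + (2)(7)]ᵀ
= [15, 6]ᵀ
Result: (15, 6)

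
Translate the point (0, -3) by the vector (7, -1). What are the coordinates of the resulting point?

Translation by (7, -1) (homogeneous matrix [[1, 0, 7], [0, 1, -1], [0, 0, 1]]):
x' = 0 + 7 = 7
y' = -3 + -1 = -4
Result: (7, -4)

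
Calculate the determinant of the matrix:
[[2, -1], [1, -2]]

For a 2×2 matrix [[a, b], [c, d]], det = ad - bc
det = (2)(-2) - (-1)(1) = -4 - -1 = -3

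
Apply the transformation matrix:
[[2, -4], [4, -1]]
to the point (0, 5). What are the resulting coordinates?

Matrix multiplication:
[[2, -4], [4, -1]] × [0, 5]ᵀ
= [(2)(0) + (-4)(5), (4)(0) + (-1)(5)]ᵀ
= [-20, -5]ᵀ
Result: (-20, -5)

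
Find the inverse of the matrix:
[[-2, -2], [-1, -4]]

For [[a,b],[c,d]], inverse = (1/det)·[[d,-b],[-c,a]]
det = (-2)(-4) - (-2)(-1) = 8 - 2 = 6
Inverse = (1/6)·[[-4, 2], [1, -2]]
= [[-2/3, 1/3], [1/6, -1/3]]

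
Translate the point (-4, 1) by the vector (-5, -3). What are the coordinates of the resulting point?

Translation by (-5, -3) (homogeneous matrix [[1, 0, -5], [0, 1, -3], [0, 0, 1]]):
x' = -4 + -5 = -9
y' = 1 + -3 = -2
Result: (-9, -2)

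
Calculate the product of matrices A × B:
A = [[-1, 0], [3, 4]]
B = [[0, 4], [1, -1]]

Matrix multiplication:
C[0][0] = -1×0 + 0×1 = 0
C[0][1] = -1×4 + 0×-1 = -4
C[1][0] = 3×0 + 4×1 = 4
C[1][1] = 3×4 + 4×-1 = 8
Result: [[0, -4], [4, 8]]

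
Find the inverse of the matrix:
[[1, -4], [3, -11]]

For [[a,b],[c,d]], inverse = (1/det)·[[d,-b],[-c,a]]
det = (1)(-11) - (-4)(3) = -11 - -12 = 1
Inverse = [[-11, 4], [-3, 1]]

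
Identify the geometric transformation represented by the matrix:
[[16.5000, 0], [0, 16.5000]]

This matrix represents: uniform scaling by factor 16.5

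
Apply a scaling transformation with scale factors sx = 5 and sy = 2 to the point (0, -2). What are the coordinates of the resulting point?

Scaling matrix:
[[5, 0], [0, 2]]
Result: (0 × 5, -2 × 2) = (0, -4)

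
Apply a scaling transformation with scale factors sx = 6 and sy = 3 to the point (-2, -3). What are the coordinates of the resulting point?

Scaling matrix:
[[6, 0], [0, 3]]
Result: (-2 × 6, -3 × 3) = (-12, -9)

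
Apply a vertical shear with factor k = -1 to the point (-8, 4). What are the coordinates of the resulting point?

Shear matrix for vertical shear with factor k = -1:
[[1, 0], [-1, 1]]
Result: (-8, 4) → (-8, 12)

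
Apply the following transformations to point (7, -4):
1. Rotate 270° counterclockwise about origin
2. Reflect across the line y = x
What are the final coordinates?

Step 1: Rotate 270° → (-4, -7)
Step 2: Reflect across line y = x → (-7, -4)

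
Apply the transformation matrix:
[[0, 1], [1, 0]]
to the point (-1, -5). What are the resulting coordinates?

Matrix multiplication:
[[0, 1], [1, 0]] × [-1, -5]ᵀ
= [(0)(-1) + (1)(-5), (1)(-1) + (0)(-5)]ᵀ
= [-5, -1]ᵀ
Result: (-5, -1)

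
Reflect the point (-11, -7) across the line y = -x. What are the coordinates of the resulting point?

Reflection across line y = -x: (-11, -7) → (7, 11)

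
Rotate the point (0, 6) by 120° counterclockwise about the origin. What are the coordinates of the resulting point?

Rotation matrix for 120°: [[cos 120°, -sin 120°], [sin 120°, cos 120°]] ≈ [[-0.500000, -0.866025], [0.866025, -0.500000]]
[[-0.500000, -0.866025], [0.866025, -0.500000]] × [0, 6]ᵀ ≈ [-5.1962, -3]ᵀ
Result: (-5.1962, -3)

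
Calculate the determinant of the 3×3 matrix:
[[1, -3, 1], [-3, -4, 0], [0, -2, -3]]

Expansion along first row:
det = 1·det([[-4,0],[-2,-3]]) - -3·det([[-3,0],[0,-3]]) + 1·det([[-3,-4],[0,-2]])
    = 1·(-4·-3 - 0·-2) - -3·(-3·-3 - 0·0) + 1·(-3·-2 - -4·0)
    = 1·12 - -3·9 + 1·6
    = 12 + 27 + 6 = 45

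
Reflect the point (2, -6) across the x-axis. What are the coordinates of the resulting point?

Reflection across x-axis: (2, -6) → (2, 6)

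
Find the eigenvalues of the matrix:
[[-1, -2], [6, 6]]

Characteristic equation: det(A - λI) = 0
λ² - (trace)λ + (det) = 0
trace = -1 + 6 = 5, det = (-1)(6) - (-2)(6) = 6
λ² - (5)λ + (6) = 0
λ = (5 ± √((5)² - 4·(6))) / 2 = (5 ± √1) / 2
Solving: λ = 2, 3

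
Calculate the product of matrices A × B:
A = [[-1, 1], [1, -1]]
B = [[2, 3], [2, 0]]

Matrix multiplication:
C[0][0] = -1×2 + 1×2 = 0
C[0][1] = -1×3 + 1×0 = -3
C[1][0] = 1×2 + -1×2 = 0
C[1][1] = 1×3 + -1×0 = 3
Result: [[0, -3], [0, 3]]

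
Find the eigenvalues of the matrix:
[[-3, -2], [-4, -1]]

Characteristic equation: det(A - λI) = 0
λ² - (trace)λ + (det) = 0
trace = -3 + -1 = -4, det = (-3)(-1) - (-2)(-4) = -5
λ² - (-4)λ + (-5) = 0
λ = (-4 ± √((-4)² - 4·(-5))) / 2 = (-4 ± √36) / 2
Solving: λ = -5, 1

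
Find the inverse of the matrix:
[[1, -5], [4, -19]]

For [[a,b],[c,d]], inverse = (1/det)·[[d,-b],[-c,a]]
det = (1)(-19) - (-5)(4) = -19 - -20 = 1
Inverse = [[-19, 5], [-4, 1]]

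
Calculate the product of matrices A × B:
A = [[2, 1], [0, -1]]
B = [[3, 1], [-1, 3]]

Matrix multiplication:
C[0][0] = 2×3 + 1×-1 = 5
C[0][1] = 2×1 + 1×3 = 5
C[1][0] = 0×3 + -1×-1 = 1
C[1][1] = 0×1 + -1×3 = -3
Result: [[5, 5], [1, -3]]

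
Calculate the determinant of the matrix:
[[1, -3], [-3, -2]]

For a 2×2 matrix [[a, b], [c, d]], det = ad - bc
det = (1)(-2) - (-3)(-3) = -2 - 9 = -11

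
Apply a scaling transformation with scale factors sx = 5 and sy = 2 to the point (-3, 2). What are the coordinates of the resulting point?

Scaling matrix:
[[5, 0], [0, 2]]
Result: (-3 × 5, 2 × 2) = (-15, 4)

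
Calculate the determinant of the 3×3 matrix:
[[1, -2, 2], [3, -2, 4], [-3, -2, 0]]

Expansion along first row:
det = 1·det([[-2,4],[-2,0]]) - -2·det([[3,4],[-3,0]]) + 2·det([[3,-2],[-3,-2]])
    = 1·(-2·0 - 4·-2) - -2·(3·0 - 4·-3) + 2·(3·-2 - -2·-3)
    = 1·8 - -2·12 + 2·-12
    = 8 + 24 + -24 = 8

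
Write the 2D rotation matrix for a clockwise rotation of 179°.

Rotation matrix formula: [[cos θ, -sin θ], [sin θ, cos θ]]
A clockwise rotation by 179° is equivalent to a counterclockwise rotation by -179°.
For θ = -179°:
cos(-179°) = -0.9998
sin(-179°) = -0.0175
Result: [[-0.9998, 0.0175], [-0.0175, -0.9998]]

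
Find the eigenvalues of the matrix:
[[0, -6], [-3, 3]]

Characteristic equation: det(A - λI) = 0
λ² - (trace)λ + (det) = 0
trace = 0 + 3 = 3, det = (0)(3) - (-6)(-3) = -18
λ² - (3)λ + (-18) = 0
λ = (3 ± √((3)² - 4·(-18))) / 2 = (3 ± √81) / 2
Solving: λ = -3, 6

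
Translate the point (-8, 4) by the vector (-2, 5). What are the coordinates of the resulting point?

Translation by (-2, 5) (homogeneous matrix [[1, 0, -2], [0, 1, 5], [0, 0, 1]]):
x' = -8 + -2 = -10
y' = 4 + 5 = 9
Result: (-10, 9)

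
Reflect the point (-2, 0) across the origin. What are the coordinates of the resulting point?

Reflection across origin: (-2, 0) → (2, 0)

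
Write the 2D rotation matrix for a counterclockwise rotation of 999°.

Rotation matrix formula: [[cos θ, -sin θ], [sin θ, cos θ]]
For θ = 999°:
cos(999°) = 0.1564
sin(999°) = -0.9877
Result: [[0.1564, 0.9877], [-0.9877, 0.1564]]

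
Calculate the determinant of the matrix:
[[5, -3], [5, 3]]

For a 2×2 matrix [[a, b], [c, d]], det = ad - bc
det = (5)(3) - (-3)(5) = 15 - -15 = 30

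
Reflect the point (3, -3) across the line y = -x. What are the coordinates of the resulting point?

Reflection across line y = -x: (3, -3) → (3, -3)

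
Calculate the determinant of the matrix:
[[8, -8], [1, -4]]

For a 2×2 matrix [[a, b], [c, d]], det = ad - bc
det = (8)(-4) - (-8)(1) = -32 - -8 = -24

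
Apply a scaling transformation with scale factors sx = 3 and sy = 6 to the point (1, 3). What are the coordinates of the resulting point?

Scaling matrix:
[[3, 0], [0, 6]]
Result: (1 × 3, 3 × 6) = (3, 18)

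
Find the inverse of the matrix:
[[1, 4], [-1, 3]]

For [[a,b],[c,d]], inverse = (1/det)·[[d,-b],[-c,a]]
det = (1)(3) - (4)(-1) = 3 - -4 = 7
Inverse = (1/7)·[[3, -4], [1, 1]]
= [[3/7, -4/7], [1/7, 1/7]]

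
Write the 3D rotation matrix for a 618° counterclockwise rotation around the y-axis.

Rotation matrix for counterclockwise 618° around y-axis:
cos(618°) = -0.2079, sin(618°) = -0.9781
Result: [[-0.2079, 0, -0.9781], [0, 1, 0], [0.9781, 0, -0.2079]]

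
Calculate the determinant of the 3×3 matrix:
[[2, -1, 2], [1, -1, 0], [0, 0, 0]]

Expansion along first row:
det = 2·det([[-1,0],[0,0]]) - -1·det([[1,0],[0,0]]) + 2·det([[1,-1],[0,0]])
    = 2·(-1·0 - 0·0) - -1·(1·0 - 0·0) + 2·(1·0 - -1·0)
    = 2·0 - -1·0 + 2·0
    = 0 + 0 + 0 = 0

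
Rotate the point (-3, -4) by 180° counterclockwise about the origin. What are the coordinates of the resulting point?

Rotation matrix for 180°: [[cos 180°, -sin 180°], [sin 180°, cos 180°]] = [[-1, 0], [0, -1]]
[[-1, 0], [0, -1]] × [-3, -4]ᵀ = [3, 4]ᵀ
Result: (3, 4)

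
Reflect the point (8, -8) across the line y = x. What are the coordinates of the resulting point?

Reflection across line y = x: (8, -8) → (-8, 8)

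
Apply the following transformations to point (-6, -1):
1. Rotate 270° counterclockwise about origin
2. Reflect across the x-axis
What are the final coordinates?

Step 1: Rotate 270° → (-1, 6)
Step 2: Reflect across x-axis → (-1, -6)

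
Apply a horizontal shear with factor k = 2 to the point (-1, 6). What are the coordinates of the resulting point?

Shear matrix for horizontal shear with factor k = 2:
[[1, 2], [0, 1]]
Result: (-1, 6) → (11, 6)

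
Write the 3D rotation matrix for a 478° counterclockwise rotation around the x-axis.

Rotation matrix for counterclockwise 478° around x-axis:
cos(478°) = -0.4695, sin(478°) = 0.8829
Result: [[1, 0, 0], [0, -0.4695, -0.8829], [0, 0.8829, -0.4695]]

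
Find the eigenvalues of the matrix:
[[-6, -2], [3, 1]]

Characteristic equation: det(A - λI) = 0
λ² - (trace)λ + (det) = 0
trace = -6 + 1 = -5, det = (-6)(1) - (-2)(3) = 0
λ² - (-5)λ + (0) = 0
λ = (-5 ± √((-5)² - 4·(0))) / 2 = (-5 ± √25) / 2
Solving: λ = -5, 0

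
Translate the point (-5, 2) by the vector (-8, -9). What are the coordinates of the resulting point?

Translation by (-8, -9) (homogeneous matrix [[1, 0, -8], [0, 1, -9], [0, 0, 1]]):
x' = -5 + -8 = -13
y' = 2 + -9 = -7
Result: (-13, -7)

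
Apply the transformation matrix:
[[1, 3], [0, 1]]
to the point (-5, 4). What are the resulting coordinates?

Matrix multiplication:
[[1, 3], [0, 1]] × [-5, 4]ᵀ
= [(1)(-5) + (3)(4), (0)(-5) + (1)(4)]ᵀ
= [7, 4]ᵀ
Result: (7, 4)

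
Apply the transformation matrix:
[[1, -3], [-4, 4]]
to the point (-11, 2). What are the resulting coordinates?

Matrix multiplication:
[[1, -3], [-4, 4]] × [-11, 2]ᵀ
= [(1)(-11) + (-3)(2), (-4)(-11) + (4)(2)]ᵀ
= [-17, 52]ᵀ
Result: (-17, 52)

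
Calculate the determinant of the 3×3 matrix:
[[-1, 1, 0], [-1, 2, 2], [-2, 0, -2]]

Expansion along first row:
det = -1·det([[2,2],[0,-2]]) - 1·det([[-1,2],[-2,-2]]) + 0·det([[-1,2],[-2,0]])
    = -1·(2·-2 - 2·0) - 1·(-1·-2 - 2·-2) + 0·(-1·0 - 2·-2)
    = -1·-4 - 1·6 + 0·4
    = 4 + -6 + 0 = -2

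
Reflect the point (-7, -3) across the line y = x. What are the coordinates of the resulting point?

Reflection across line y = x: (-7, -3) → (-3, -7)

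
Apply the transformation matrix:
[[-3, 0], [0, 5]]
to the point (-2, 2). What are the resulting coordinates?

Matrix multiplication:
[[-3, 0], [0, 5]] × [-2, 2]ᵀ
= [(-3)(-2) + (0)(2), (0)(-2) + (5)(2)]ᵀ
= [6, 10]ᵀ
Result: (6, 10)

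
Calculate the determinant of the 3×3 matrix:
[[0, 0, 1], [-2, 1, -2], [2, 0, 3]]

Expansion along first row:
det = 0·det([[1,-2],[0,3]]) - 0·det([[-2,-2],[2,3]]) + 1·det([[-2,1],[2,0]])
    = 0·(1·3 - -2·0) - 0·(-2·3 - -2·2) + 1·(-2·0 - 1·2)
    = 0·3 - 0·-2 + 1·-2
    = 0 + 0 + -2 = -2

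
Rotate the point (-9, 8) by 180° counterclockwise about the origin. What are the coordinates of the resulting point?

Rotation matrix for 180°: [[cos 180°, -sin 180°], [sin 180°, cos 180°]] = [[-1, 0], [0, -1]]
[[-1, 0], [0, -1]] × [-9, 8]ᵀ = [9, -8]ᵀ
Result: (9, -8)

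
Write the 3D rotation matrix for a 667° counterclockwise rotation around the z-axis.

Rotation matrix for counterclockwise 667° around z-axis:
cos(667°) = 0.6018, sin(667°) = -0.7986
Result: [[0.6018, 0.7986, 0], [-0.7986, 0.6018, 0], [0, 0, 1]]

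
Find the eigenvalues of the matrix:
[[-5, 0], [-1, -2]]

Characteristic equation: det(A - λI) = 0
λ² - (trace)λ + (det) = 0
trace = -5 + -2 = -7, det = (-5)(-2) - (0)(-1) = 10
λ² - (-7)λ + (10) = 0
λ = (-7 ± √((-7)² - 4·(10))) / 2 = (-7 ± √9) / 2
Solving: λ = -5, -2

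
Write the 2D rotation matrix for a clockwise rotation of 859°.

Rotation matrix formula: [[cos θ, -sin θ], [sin θ, cos θ]]
A clockwise rotation by 859° is equivalent to a counterclockwise rotation by -859°.
For θ = -859°:
cos(-859°) = -0.7547
sin(-859°) = -0.6561
Result: [[-0.7547, 0.6561], [-0.6561, -0.7547]]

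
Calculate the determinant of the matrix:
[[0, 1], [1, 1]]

For a 2×2 matrix [[a, b], [c, d]], det = ad - bc
det = (0)(1) - (1)(1) = 0 - 1 = -1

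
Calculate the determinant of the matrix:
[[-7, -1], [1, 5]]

For a 2×2 matrix [[a, b], [c, d]], det = ad - bc
det = (-7)(5) - (-1)(1) = -35 - -1 = -34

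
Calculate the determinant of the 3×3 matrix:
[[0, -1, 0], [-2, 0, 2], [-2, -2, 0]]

Expansion along first row:
det = 0·det([[0,2],[-2,0]]) - -1·det([[-2,2],[-2,0]]) + 0·det([[-2,0],[-2,-2]])
    = 0·(0·0 - 2·-2) - -1·(-2·0 - 2·-2) + 0·(-2·-2 - 0·-2)
    = 0·4 - -1·4 + 0·4
    = 0 + 4 + 0 = 4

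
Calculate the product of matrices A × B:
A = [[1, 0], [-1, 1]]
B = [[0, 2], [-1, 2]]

Matrix multiplication:
C[0][0] = 1×0 + 0×-1 = 0
C[0][1] = 1×2 + 0×2 = 2
C[1][0] = -1×0 + 1×-1 = -1
C[1][1] = -1×2 + 1×2 = 0
Result: [[0, 2], [-1, 0]]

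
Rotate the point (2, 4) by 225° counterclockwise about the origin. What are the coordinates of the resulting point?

Rotation matrix for 225°: [[cos 225°, -sin 225°], [sin 225°, cos 225°]] ≈ [[-0.707107, 0.707107], [-0.707107, -0.707107]]
[[-0.707107, 0.707107], [-0.707107, -0.707107]] × [2, 4]ᵀ ≈ [1.4142, -4.2426]ᵀ
Result: (1.4142, -4.2426)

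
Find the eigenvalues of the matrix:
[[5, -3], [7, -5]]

Characteristic equation: det(A - λI) = 0
λ² - (trace)λ + (det) = 0
trace = 5 + -5 = 0, det = (5)(-5) - (-3)(7) = -4
λ² - (0)λ + (-4) = 0
λ = (0 ± √((0)² - 4·(-4))) / 2 = (0 ± √16) / 2
Solving: λ = -2, 2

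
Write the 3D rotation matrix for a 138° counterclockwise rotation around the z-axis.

Rotation matrix for counterclockwise 138° around z-axis:
cos(138°) = -0.7431, sin(138°) = 0.6691
Result: [[-0.7431, -0.6691, 0], [0.6691, -0.7431, 0], [0, 0, 1]]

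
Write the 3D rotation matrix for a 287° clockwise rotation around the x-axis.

Rotation matrix for clockwise 287° around x-axis:
A clockwise rotation by 287° is a counterclockwise rotation by -287°.
cos(-287°) = 0.2924, sin(-287°) = 0.9563
Result: [[1, 0, 0], [0, 0.2924, -0.9563], [0, 0.9563, 0.2924]]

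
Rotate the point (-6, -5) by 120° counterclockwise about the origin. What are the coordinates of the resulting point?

Rotation matrix for 120°: [[cos 120°, -sin 120°], [sin 120°, cos 120°]] ≈ [[-0.500000, -0.866025], [0.866025, -0.500000]]
[[-0.500000, -0.866025], [0.866025, -0.500000]] × [-6, -5]ᵀ ≈ [7.3301, -2.6962]ᵀ
Result: (7.3301, -2.6962)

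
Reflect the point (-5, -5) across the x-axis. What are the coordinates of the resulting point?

Reflection across x-axis: (-5, -5) → (-5, 5)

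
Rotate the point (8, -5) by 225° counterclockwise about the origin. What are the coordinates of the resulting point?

Rotation matrix for 225°: [[cos 225°, -sin 225°], [sin 225°, cos 225°]] ≈ [[-0.707107, 0.707107], [-0.707107, -0.707107]]
[[-0.707107, 0.707107], [-0.707107, -0.707107]] × [8, -5]ᵀ ≈ [-9.1924, -2.1213]ᵀ
Result: (-9.1924, -2.1213)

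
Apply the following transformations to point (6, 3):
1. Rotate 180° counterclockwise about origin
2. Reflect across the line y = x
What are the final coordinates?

Step 1: Rotate 180° → (-6, -3)
Step 2: Reflect across line y = x → (-3, -6)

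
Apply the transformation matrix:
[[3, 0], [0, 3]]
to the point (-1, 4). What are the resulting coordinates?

Matrix multiplication:
[[3, 0], [0, 3]] × [-1, 4]ᵀ
= [(3)(-1) + (0)(4), (0)(-1) + (3)(4)]ᵀ
= [-3, 12]ᵀ
Result: (-3, 12)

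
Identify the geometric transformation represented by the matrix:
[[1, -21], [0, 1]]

This matrix represents: horizontal shear with factor -21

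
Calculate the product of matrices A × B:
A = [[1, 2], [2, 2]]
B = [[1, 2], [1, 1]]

Matrix multiplication:
C[0][0] = 1×1 + 2×1 = 3
C[0][1] = 1×2 + 2×1 = 4
C[1][0] = 2×1 + 2×1 = 4
C[1][1] = 2×2 + 2×1 = 6
Result: [[3, 4], [4, 6]]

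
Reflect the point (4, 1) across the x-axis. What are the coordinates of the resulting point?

Reflection across x-axis: (4, 1) → (4, -1)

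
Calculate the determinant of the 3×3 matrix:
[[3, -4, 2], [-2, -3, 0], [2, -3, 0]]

Expansion along first row:
det = 3·det([[-3,0],[-3,0]]) - -4·det([[-2,0],[2,0]]) + 2·det([[-2,-3],[2,-3]])
    = 3·(-3·0 - 0·-3) - -4·(-2·0 - 0·2) + 2·(-2·-3 - -3·2)
    = 3·0 - -4·0 + 2·12
    = 0 + 0 + 24 = 24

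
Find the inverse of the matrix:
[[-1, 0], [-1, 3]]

For [[a,b],[c,d]], inverse = (1/det)·[[d,-b],[-c,a]]
det = (-1)(3) - (0)(-1) = -3 - 0 = -3
Inverse = (1/-3)·[[3, 0], [1, -1]]
= [[-1, 0], [-1/3, 1/3]]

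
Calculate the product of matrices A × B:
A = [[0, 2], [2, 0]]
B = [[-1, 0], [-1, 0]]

Matrix multiplication:
C[0][0] = 0×-1 + 2×-1 = -2
C[0][1] = 0×0 + 2×0 = 0
C[1][0] = 2×-1 + 0×-1 = -2
C[1][1] = 2×0 + 0×0 = 0
Result: [[-2, 0], [-2, 0]]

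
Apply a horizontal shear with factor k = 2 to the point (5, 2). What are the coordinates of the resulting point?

Shear matrix for horizontal shear with factor k = 2:
[[1, 2], [0, 1]]
Result: (5, 2) → (9, 2)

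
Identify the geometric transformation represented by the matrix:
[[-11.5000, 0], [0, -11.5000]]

This matrix represents: uniform scaling by factor -11.5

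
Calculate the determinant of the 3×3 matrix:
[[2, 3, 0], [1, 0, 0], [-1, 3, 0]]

Expansion along first row:
det = 2·det([[0,0],[3,0]]) - 3·det([[1,0],[-1,0]]) + 0·det([[1,0],[-1,3]])
    = 2·(0·0 - 0·3) - 3·(1·0 - 0·-1) + 0·(1·3 - 0·-1)
    = 2·0 - 3·0 + 0·3
    = 0 + 0 + 0 = 0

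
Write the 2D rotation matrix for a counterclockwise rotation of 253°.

Rotation matrix formula: [[cos θ, -sin θ], [sin θ, cos θ]]
For θ = 253°:
cos(253°) = -0.2924
sin(253°) = -0.9563
Result: [[-0.2924, 0.9563], [-0.9563, -0.2924]]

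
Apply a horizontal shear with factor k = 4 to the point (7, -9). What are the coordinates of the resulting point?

Shear matrix for horizontal shear with factor k = 4:
[[1, 4], [0, 1]]
Result: (7, -9) → (-29, -9)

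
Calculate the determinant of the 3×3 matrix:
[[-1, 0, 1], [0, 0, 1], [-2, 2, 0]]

Expansion along first row:
det = -1·det([[0,1],[2,0]]) - 0·det([[0,1],[-2,0]]) + 1·det([[0,0],[-2,2]])
    = -1·(0·0 - 1·2) - 0·(0·0 - 1·-2) + 1·(0·2 - 0·-2)
    = -1·-2 - 0·2 + 1·0
    = 2 + 0 + 0 = 2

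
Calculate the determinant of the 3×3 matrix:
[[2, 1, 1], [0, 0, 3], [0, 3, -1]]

Expansion along first row:
det = 2·det([[0,3],[3,-1]]) - 1·det([[0,3],[0,-1]]) + 1·det([[0,0],[0,3]])
    = 2·(0·-1 - 3·3) - 1·(0·-1 - 3·0) + 1·(0·3 - 0·0)
    = 2·-9 - 1·0 + 1·0
    = -18 + 0 + 0 = -18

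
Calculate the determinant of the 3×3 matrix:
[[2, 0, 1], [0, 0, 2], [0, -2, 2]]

Expansion along first row:
det = 2·det([[0,2],[-2,2]]) - 0·det([[0,2],[0,2]]) + 1·det([[0,0],[0,-2]])
    = 2·(0·2 - 2·-2) - 0·(0·2 - 2·0) + 1·(0·-2 - 0·0)
    = 2·4 - 0·0 + 1·0
    = 8 + 0 + 0 = 8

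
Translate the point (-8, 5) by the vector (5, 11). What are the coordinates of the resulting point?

Translation by (5, 11) (homogeneous matrix [[1, 0, 5], [0, 1, 11], [0, 0, 1]]):
x' = -8 + 5 = -3
y' = 5 + 11 = 16
Result: (-3, 16)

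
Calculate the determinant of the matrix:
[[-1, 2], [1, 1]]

For a 2×2 matrix [[a, b], [c, d]], det = ad - bc
det = (-1)(1) - (2)(1) = -1 - 2 = -3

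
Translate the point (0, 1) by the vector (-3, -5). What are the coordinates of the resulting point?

Translation by (-3, -5) (homogeneous matrix [[1, 0, -3], [0, 1, -5], [0, 0, 1]]):
x' = 0 + -3 = -3
y' = 1 + -5 = -4
Result: (-3, -4)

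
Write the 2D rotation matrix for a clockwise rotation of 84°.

Rotation matrix formula: [[cos θ, -sin θ], [sin θ, cos θ]]
A clockwise rotation by 84° is equivalent to a counterclockwise rotation by -84°.
For θ = -84°:
cos(-84°) = 0.1045
sin(-84°) = -0.9945
Result: [[0.1045, 0.9945], [-0.9945, 0.1045]]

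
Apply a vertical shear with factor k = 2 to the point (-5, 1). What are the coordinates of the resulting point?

Shear matrix for vertical shear with factor k = 2:
[[1, 0], [2, 1]]
Result: (-5, 1) → (-5, -9)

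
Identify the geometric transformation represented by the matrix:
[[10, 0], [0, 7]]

This matrix represents: non-uniform scaling by sx = 10, sy = 7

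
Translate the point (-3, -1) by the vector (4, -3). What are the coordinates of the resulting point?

Translation by (4, -3) (homogeneous matrix [[1, 0, 4], [0, 1, -3], [0, 0, 1]]):
x' = -3 + 4 = 1
y' = -1 + -3 = -4
Result: (1, -4)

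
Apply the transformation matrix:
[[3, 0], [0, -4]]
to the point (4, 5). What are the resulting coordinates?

Matrix multiplication:
[[3, 0], [0, -4]] × [4, 5]ᵀ
= [(3)(4) + (0)(5), (0)(4) + (-4)(5)]ᵀ
= [12, -20]ᵀ
Result: (12, -20)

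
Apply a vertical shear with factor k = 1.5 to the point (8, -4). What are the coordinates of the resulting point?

Shear matrix for vertical shear with factor k = 1.5:
[[1, 0], [1.50, 1]]
Result: (8, -4) → (8, 8)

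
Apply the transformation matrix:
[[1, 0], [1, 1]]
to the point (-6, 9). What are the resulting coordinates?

Matrix multiplication:
[[1, 0], [1, 1]] × [-6, 9]ᵀ
= [(1)(-6) + (0)(9), (1)(-6) + (1)(9)]ᵀ
= [-6, 3]ᵀ
Result: (-6, 3)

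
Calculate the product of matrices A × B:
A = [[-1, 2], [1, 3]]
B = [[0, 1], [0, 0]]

Matrix multiplication:
C[0][0] = -1×0 + 2×0 = 0
C[0][1] = -1×1 + 2×0 = -1
C[1][0] = 1×0 + 3×0 = 0
C[1][1] = 1×1 + 3×0 = 1
Result: [[0, -1], [0, 1]]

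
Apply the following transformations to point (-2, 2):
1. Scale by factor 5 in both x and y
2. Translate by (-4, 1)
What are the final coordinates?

Step 1: Scale (-2, 2) by 5 → (-10, 10)
Step 2: Translate by (-4, 1) → (-14, 11)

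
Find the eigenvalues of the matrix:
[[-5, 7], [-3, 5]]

Characteristic equation: det(A - λI) = 0
λ² - (trace)λ + (det) = 0
trace = -5 + 5 = 0, det = (-5)(5) - (7)(-3) = -4
λ² - (0)λ + (-4) = 0
λ = (0 ± √((0)² - 4·(-4))) / 2 = (0 ± √16) / 2
Solving: λ = -2, 2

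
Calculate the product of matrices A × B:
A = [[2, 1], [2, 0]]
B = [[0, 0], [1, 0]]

Matrix multiplication:
C[0][0] = 2×0 + 1×1 = 1
C[0][1] = 2×0 + 1×0 = 0
C[1][0] = 2×0 + 0×1 = 0
C[1][1] = 2×0 + 0×0 = 0
Result: [[1, 0], [0, 0]]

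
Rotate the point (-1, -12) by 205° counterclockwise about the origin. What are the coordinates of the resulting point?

Rotation matrix for 205°: [[cos 205°, -sin 205°], [sin 205°, cos 205°]] ≈ [[-0.906308, 0.422618], [-0.422618, -0.906308]]
[[-0.906308, 0.422618], [-0.422618, -0.906308]] × [-1, -12]ᵀ ≈ [-4.1651, 11.2983]ᵀ
Result: (-4.1651, 11.2983)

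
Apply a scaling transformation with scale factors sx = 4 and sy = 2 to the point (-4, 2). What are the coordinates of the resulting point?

Scaling matrix:
[[4, 0], [0, 2]]
Result: (-4 × 4, 2 × 2) = (-16, 4)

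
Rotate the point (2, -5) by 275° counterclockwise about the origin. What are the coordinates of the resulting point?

Rotation matrix for 275°: [[cos 275°, -sin 275°], [sin 275°, cos 275°]] ≈ [[0.087156, 0.996195], [-0.996195, 0.087156]]
[[0.087156, 0.996195], [-0.996195, 0.087156]] × [2, -5]ᵀ ≈ [-4.8067, -2.4282]ᵀ
Result: (-4.8067, -2.4282)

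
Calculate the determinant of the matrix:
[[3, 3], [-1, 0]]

For a 2×2 matrix [[a, b], [c, d]], det = ad - bc
det = (3)(0) - (3)(-1) = 0 - -3 = 3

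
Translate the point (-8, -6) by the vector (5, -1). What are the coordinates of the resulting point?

Translation by (5, -1) (homogeneous matrix [[1, 0, 5], [0, 1, -1], [0, 0, 1]]):
x' = -8 + 5 = -3
y' = -6 + -1 = -7
Result: (-3, -7)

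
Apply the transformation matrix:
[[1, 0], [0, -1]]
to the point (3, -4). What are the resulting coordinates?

Matrix multiplication:
[[1, 0], [0, -1]] × [3, -4]ᵀ
= [(1)(3) + (0)(-4), (0)(3) + (-1)(-4)]ᵀ
= [3, 4]ᵀ
Result: (3, 4)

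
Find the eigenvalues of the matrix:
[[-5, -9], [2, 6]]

Characteristic equation: det(A - λI) = 0
λ² - (trace)λ + (det) = 0
trace = -5 + 6 = 1, det = (-5)(6) - (-9)(2) = -12
λ² - (1)λ + (-12) = 0
λ = (1 ± √((1)² - 4·(-12))) / 2 = (1 ± √49) / 2
Solving: λ = -3, 4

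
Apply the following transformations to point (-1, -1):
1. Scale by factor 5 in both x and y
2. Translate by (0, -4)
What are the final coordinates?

Step 1: Scale (-1, -1) by 5 → (-5, -5)
Step 2: Translate by (0, -4) → (-5, -9)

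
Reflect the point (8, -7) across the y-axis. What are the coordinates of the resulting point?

Reflection across y-axis: (8, -7) → (-8, -7)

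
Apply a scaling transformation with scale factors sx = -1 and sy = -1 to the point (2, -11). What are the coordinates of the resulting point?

Scaling matrix:
[[-1, 0], [0, -1]]
Result: (2 × -1, -11 × -1) = (-2, 11)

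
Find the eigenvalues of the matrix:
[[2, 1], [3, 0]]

Characteristic equation: det(A - λI) = 0
λ² - (trace)λ + (det) = 0
trace = 2 + 0 = 2, det = (2)(0) - (1)(3) = -3
λ² - (2)λ + (-3) = 0
λ = (2 ± √((2)² - 4·(-3))) / 2 = (2 ± √16) / 2
Solving: λ = -1, 3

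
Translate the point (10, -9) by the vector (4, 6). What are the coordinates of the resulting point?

Translation by (4, 6) (homogeneous matrix [[1, 0, 4], [0, 1, 6], [0, 0, 1]]):
x' = 10 + 4 = 14
y' = -9 + 6 = -3
Result: (14, -3)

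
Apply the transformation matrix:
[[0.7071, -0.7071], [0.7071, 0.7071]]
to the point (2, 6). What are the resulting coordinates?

Matrix multiplication:
[[0.7071, -0.7071], [0.7071, 0.7071]] × [2, 6]ᵀ
= [(0.7071)(2) + (-0.7071)(6), (0.7071)(2) + (0.7071)(6)]ᵀ
= [-2.8284, 5.6568]ᵀ
Result: (-2.8284, 5.6568)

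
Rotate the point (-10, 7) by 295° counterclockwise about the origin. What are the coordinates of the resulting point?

Rotation matrix for 295°: [[cos 295°, -sin 295°], [sin 295°, cos 295°]] ≈ [[0.422618, 0.906308], [-0.906308, 0.422618]]
[[0.422618, 0.906308], [-0.906308, 0.422618]] × [-10, 7]ᵀ ≈ [2.1180, 12.0214]ᵀ
Result: (2.1180, 12.0214)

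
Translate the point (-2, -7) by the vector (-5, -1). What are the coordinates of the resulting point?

Translation by (-5, -1) (homogeneous matrix [[1, 0, -5], [0, 1, -1], [0, 0, 1]]):
x' = -2 + -5 = -7
y' = -7 + -1 = -8
Result: (-7, -8)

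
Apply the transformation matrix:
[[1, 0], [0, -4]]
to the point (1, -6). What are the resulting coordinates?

Matrix multiplication:
[[1, 0], [0, -4]] × [1, -6]ᵀ
= [(1)(1) + (0)(-6), (0)(1) + (-4)(-6)]ᵀ
= [1, 24]ᵀ
Result: (1, 24)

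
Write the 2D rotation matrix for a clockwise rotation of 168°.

Rotation matrix formula: [[cos θ, -sin θ], [sin θ, cos θ]]
A clockwise rotation by 168° is equivalent to a counterclockwise rotation by -168°.
For θ = -168°:
cos(-168°) = -0.9781
sin(-168°) = -0.2079
Result: [[-0.9781, 0.2079], [-0.2079, -0.9781]]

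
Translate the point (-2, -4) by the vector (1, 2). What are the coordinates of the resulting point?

Translation by (1, 2) (homogeneous matrix [[1, 0, 1], [0, 1, 2], [0, 0, 1]]):
x' = -2 + 1 = -1
y' = -4 + 2 = -2
Result: (-1, -2)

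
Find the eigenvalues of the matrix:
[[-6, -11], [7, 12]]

Characteristic equation: det(A - λI) = 0
λ² - (trace)λ + (det) = 0
trace = -6 + 12 = 6, det = (-6)(12) - (-11)(7) = 5
λ² - (6)λ + (5) = 0
λ = (6 ± √((6)² - 4·(5))) / 2 = (6 ± √16) / 2
Solving: λ = 1, 5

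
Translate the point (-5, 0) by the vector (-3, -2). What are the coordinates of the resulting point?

Translation by (-3, -2) (homogeneous matrix [[1, 0, -3], [0, 1, -2], [0, 0, 1]]):
x' = -5 + -3 = -8
y' = 0 + -2 = -2
Result: (-8, -2)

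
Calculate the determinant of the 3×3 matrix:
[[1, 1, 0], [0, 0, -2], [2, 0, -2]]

Expansion along first row:
det = 1·det([[0,-2],[0,-2]]) - 1·det([[0,-2],[2,-2]]) + 0·det([[0,0],[2,0]])
    = 1·(0·-2 - -2·0) - 1·(0·-2 - -2·2) + 0·(0·0 - 0·2)
    = 1·0 - 1·4 + 0·0
    = 0 + -4 + 0 = -4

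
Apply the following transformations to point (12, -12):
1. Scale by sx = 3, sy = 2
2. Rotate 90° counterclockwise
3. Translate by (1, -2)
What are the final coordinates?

Step 1: Scale → (36, -24)
Step 2: Rotate 90° → (24, 36)
Step 3: Translate → (25, 34)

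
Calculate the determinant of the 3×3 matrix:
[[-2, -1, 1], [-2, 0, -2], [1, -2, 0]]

Expansion along first row:
det = -2·det([[0,-2],[-2,0]]) - -1·det([[-2,-2],[1,0]]) + 1·det([[-2,0],[1,-2]])
    = -2·(0·0 - -2·-2) - -1·(-2·0 - -2·1) + 1·(-2·-2 - 0·1)
    = -2·-4 - -1·2 + 1·4
    = 8 + 2 + 4 = 14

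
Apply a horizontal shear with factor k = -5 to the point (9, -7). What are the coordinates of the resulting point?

Shear matrix for horizontal shear with factor k = -5:
[[1, -5], [0, 1]]
Result: (9, -7) → (44, -7)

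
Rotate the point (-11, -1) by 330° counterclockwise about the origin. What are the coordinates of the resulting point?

Rotation matrix for 330°: [[cos 330°, -sin 330°], [sin 330°, cos 330°]] ≈ [[0.866025, 0.500000], [-0.500000, 0.866025]]
[[0.866025, 0.500000], [-0.500000, 0.866025]] × [-11, -1]ᵀ ≈ [-10.0263, 4.6340]ᵀ
Result: (-10.0263, 4.6340)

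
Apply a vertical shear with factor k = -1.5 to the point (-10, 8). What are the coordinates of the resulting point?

Shear matrix for vertical shear with factor k = -1.5:
[[1, 0], [-1.50, 1]]
Result: (-10, 8) → (-10, 23)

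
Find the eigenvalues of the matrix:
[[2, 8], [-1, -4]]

Characteristic equation: det(A - λI) = 0
λ² - (trace)λ + (det) = 0
trace = 2 + -4 = -2, det = (2)(-4) - (8)(-1) = 0
λ² - (-2)λ + (0) = 0
λ = (-2 ± √((-2)² - 4·(0))) / 2 = (-2 ± √4) / 2
Solving: λ = -2, 0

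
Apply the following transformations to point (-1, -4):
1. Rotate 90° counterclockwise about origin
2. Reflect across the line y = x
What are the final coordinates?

Step 1: Rotate 90° → (4, -1)
Step 2: Reflect across line y = x → (-1, 4)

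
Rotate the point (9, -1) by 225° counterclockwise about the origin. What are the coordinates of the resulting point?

Rotation matrix for 225°: [[cos 225°, -sin 225°], [sin 225°, cos 225°]] ≈ [[-0.707107, 0.707107], [-0.707107, -0.707107]]
[[-0.707107, 0.707107], [-0.707107, -0.707107]] × [9, -1]ᵀ ≈ [-7.0711, -5.6569]ᵀ
Result: (-7.0711, -5.6569)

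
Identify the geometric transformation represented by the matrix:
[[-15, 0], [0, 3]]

This matrix represents: non-uniform scaling by sx = -15, sy = 3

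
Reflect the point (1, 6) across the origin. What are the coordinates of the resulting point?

Reflection across origin: (1, 6) → (-1, -6)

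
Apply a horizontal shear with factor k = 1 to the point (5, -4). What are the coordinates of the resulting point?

Shear matrix for horizontal shear with factor k = 1:
[[1, 1], [0, 1]]
Result: (5, -4) → (1, -4)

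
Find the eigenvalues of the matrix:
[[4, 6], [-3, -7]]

Characteristic equation: det(A - λI) = 0
λ² - (trace)λ + (det) = 0
trace = 4 + -7 = -3, det = (4)(-7) - (6)(-3) = -10
λ² - (-3)λ + (-10) = 0
λ = (-3 ± √((-3)² - 4·(-10))) / 2 = (-3 ± √49) / 2
Solving: λ = -5, 2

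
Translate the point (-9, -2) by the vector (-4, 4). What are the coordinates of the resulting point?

Translation by (-4, 4) (homogeneous matrix [[1, 0, -4], [0, 1, 4], [0, 0, 1]]):
x' = -9 + -4 = -13
y' = -2 + 4 = 2
Result: (-13, 2)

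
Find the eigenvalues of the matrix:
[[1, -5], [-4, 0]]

Characteristic equation: det(A - λI) = 0
λ² - (trace)λ + (det) = 0
trace = 1 + 0 = 1, det = (1)(0) - (-5)(-4) = -20
λ² - (1)λ + (-20) = 0
λ = (1 ± √((1)² - 4·(-20))) / 2 = (1 ± √81) / 2
Solving: λ = -4, 5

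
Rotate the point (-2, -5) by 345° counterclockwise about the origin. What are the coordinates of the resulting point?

Rotation matrix for 345°: [[cos 345°, -sin 345°], [sin 345°, cos 345°]] ≈ [[0.965926, 0.258819], [-0.258819, 0.965926]]
[[0.965926, 0.258819], [-0.258819, 0.965926]] × [-2, -5]ᵀ ≈ [-3.2259, -4.3120]ᵀ
Result: (-3.2259, -4.3120)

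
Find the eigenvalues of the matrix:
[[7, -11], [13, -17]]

Characteristic equation: det(A - λI) = 0
λ² - (trace)λ + (det) = 0
trace = 7 + -17 = -10, det = (7)(-17) - (-11)(13) = 24
λ² - (-10)λ + (24) = 0
λ = (-10 ± √((-10)² - 4·(24))) / 2 = (-10 ± √4) / 2
Solving: λ = -6, -4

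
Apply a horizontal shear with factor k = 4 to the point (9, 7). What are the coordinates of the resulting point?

Shear matrix for horizontal shear with factor k = 4:
[[1, 4], [0, 1]]
Result: (9, 7) → (37, 7)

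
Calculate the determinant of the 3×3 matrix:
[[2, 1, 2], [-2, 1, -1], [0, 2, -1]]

Expansion along first row:
det = 2·det([[1,-1],[2,-1]]) - 1·det([[-2,-1],[0,-1]]) + 2·det([[-2,1],[0,2]])
    = 2·(1·-1 - -1·2) - 1·(-2·-1 - -1·0) + 2·(-2·2 - 1·0)
    = 2·1 - 1·2 + 2·-4
    = 2 + -2 + -8 = -8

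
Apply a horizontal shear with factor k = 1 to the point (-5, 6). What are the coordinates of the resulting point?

Shear matrix for horizontal shear with factor k = 1:
[[1, 1], [0, 1]]
Result: (-5, 6) → (1, 6)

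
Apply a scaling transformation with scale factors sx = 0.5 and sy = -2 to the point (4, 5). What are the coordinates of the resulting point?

Scaling matrix:
[[0.50, 0], [0, -2]]
Result: (4 × 0.5, 5 × -2) = (2, -10)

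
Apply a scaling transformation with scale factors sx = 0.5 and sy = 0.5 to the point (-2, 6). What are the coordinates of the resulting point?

Scaling matrix:
[[0.50, 0], [0, 0.50]]
Result: (-2 × 0.5, 6 × 0.5) = (-1, 3)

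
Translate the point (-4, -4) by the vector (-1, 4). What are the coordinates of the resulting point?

Translation by (-1, 4) (homogeneous matrix [[1, 0, -1], [0, 1, 4], [0, 0, 1]]):
x' = -4 + -1 = -5
y' = -4 + 4 = 0
Result: (-5, 0)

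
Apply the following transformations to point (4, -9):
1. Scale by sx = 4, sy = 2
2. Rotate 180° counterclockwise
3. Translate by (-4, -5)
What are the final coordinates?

Step 1: Scale → (16, -18)
Step 2: Rotate 180° → (-16, 18)
Step 3: Translate → (-20, 13)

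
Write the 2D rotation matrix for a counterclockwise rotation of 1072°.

Rotation matrix formula: [[cos θ, -sin θ], [sin θ, cos θ]]
For θ = 1072°:
cos(1072°) = 0.9903
sin(1072°) = -0.1392
Result: [[0.9903, 0.1392], [-0.1392, 0.9903]]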